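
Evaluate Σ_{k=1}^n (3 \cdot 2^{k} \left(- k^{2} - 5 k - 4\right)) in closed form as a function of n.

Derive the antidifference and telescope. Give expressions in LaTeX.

Ratio r(k) = 2*(k**2 + 7*k + 10)/(k**2 + 5*k + 4).
Normal form (A,B,C) = (2, 1, k**2 + 5*k + 4).
Key eq: (2)·f(k+1) = (1)·f(k) + (k**2 + 5*k + 4).
Bound: deg f ≤ 2.
Solving with deg f ≤ 2: f(k) = k*(k + 1).
So s_k = (B(k−1)f/C)·t_k = (k/(k + 4))·t_k = 3*2**k*k*(-k - 1).
Check: Δs_k = 3*2**k*(-k - 4)*(k + 1). ✓
Evaluate: s_(n+1) = 6*2**n*(-n**2 - 3*n - 2); subtract s_(1) = -12 ⇒ S(n) = -6*2**n*n**2 - 18*2**n*n - 12*2**n + 12.

S(n) = - 6 \cdot 2^{n} n^{2} - 18 \cdot 2^{n} n - 12 \cdot 2^{n} + 12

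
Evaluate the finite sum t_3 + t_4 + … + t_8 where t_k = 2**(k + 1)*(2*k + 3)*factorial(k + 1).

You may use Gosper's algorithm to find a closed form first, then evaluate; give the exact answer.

Σ = 3715890816

Compute t_(k+1)/t_k: get 2*(k + 2)*(2*k + 5)/(2*k + 3).
Take A(k)=2*k + 4, B(k)=1, C(k)=k + 3/2.
Solve (2*k + 4)·f(k+1) − (1)·f(k) = k + 3/2.
d = 0 from the (1,0,1) case.
Match coefficients ⇒ f(k) = 1/2.
Get s_k = R·t_k = 2**(k + 1)*factorial(k + 1) with R(k) = B(k−1)f(k)/C(k) = 1/(2*k + 3).
Δs = 2**(k + 1)*(2*k + 3)*factorial(k + 1), as required.
Σ_(k=3)^(8) t_k = s_(9) − s_(3) = 3715891200 − (384) = 3715890816.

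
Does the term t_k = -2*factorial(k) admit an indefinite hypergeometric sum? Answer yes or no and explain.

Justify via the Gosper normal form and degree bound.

No — t_k has no hypergeometric antidifference.

Step 1: r(k) = k + 1.
Take A(k)=k + 1, B(k)=1, C(k)=1.
Key eq: (k + 1)·f(k+1) = (1)·f(k) + (1).
Degrees (1,0,0) ⇒ d ≤ -1.
Bound -1 < 0, so the key equation has no polynomial solution.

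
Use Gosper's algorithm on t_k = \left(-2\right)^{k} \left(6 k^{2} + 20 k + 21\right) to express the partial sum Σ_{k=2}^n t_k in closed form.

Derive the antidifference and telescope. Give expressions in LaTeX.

S(n) = 4 \left(-2\right)^{n} n^{2} + 16 \left(-2\right)^{n} n + 18 \left(-2\right)^{n} + 76

The ratio is 2*(-6*k**2 - 32*k - 47)/(6*k**2 + 20*k + 21).
Normal form (A,B,C) = (-2, 1, k**2 + 10*k/3 + 7/2).
Key eq: (-2)·f(k+1) = (1)·f(k) + (k**2 + 10*k/3 + 7/2).
d = 2 from the (0,0,2) case.
Coefficient equations give f(k) = -(2*k**2 + 4*k + 3)/6.
Certificate R = B(k−1)f/C = -(2*k**2 + 4*k + 3)/(6*k**2 + 20*k + 21) gives s_k = (-2)**k*(-2*k**2 - 4*k - 3).
Verify: (-2)**k*(6*k**2 + 20*k + 21) matches t_k.
Evaluate: s_(n+1) = 2*(-2)**n*(2*n**2 + 8*n + 9); subtract s_(2) = -76 ⇒ S(n) = 4*(-2)**n*n**2 + 16*(-2)**n*n + 18*(-2)**n + 76.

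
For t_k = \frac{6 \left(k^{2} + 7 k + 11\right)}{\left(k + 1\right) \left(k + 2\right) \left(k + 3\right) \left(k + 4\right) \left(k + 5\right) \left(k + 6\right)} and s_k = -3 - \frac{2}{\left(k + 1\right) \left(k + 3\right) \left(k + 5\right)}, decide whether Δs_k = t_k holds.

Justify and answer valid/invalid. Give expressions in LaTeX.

Valid — Δs_k = t_k.

s_(k+1) = -3 - 2/((k + 2)*(k + 4)*(k + 6))
s_(k+1) − s_k = 6*(k**2 + 7*k + 11)/(k**6 + 21*k**5 + 175*k**4 + 735*k**3 + 1624*k**2 + 1764*k + 720)
(s_(k+1) − s_k) − t_k = 0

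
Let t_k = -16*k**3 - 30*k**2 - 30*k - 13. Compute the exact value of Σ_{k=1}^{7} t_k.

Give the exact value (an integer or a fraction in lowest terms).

Compute t_(k+1)/t_k: get (16*k**3 + 78*k**2 + 138*k + 89)/(16*k**3 + 30*k**2 + 30*k + 13).
Take A(k)=1, B(k)=1, C(k)=k**3 + 15*k**2/8 + 15*k/8 + 13/16.
Set up (1)·f(k+1) − (1)·f(k) − (k**3 + 15*k**2/8 + 15*k/8 + 13/16) = 0.
d = 4 from the (0,0,3) case.
Coefficient equations give f(k) = k*(4*k**3 + 2*k**2 + 4*k + 3)/16.
So s_k = (B(k−1)f/C)·t_k = (k*(4*k**3 + 2*k**2 + 4*k + 3)/(16*k**3 + 30*k**2 + 30*k + 13))·t_k = k*(-4*k**3 - 2*k**2 - 4*k - 3).
Check: Δs_k = -16*k**3 - 30*k**2 - 30*k - 13. ✓
Σ_(k=1)^(7) t_k = s_(8) − s_(1) = -17688 − (-13) = -17675.

Σ = -17675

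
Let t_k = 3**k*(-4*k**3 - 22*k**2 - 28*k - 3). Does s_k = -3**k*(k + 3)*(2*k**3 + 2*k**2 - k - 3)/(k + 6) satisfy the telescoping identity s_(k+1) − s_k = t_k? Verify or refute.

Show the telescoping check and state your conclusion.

Invalid: residual 3**(k + 1)*(4*k**4 + 44*k**3 + 158*k**2 + 172*k + 21)/(k**2 + 13*k + 42) ≠ 0.

s_(k+1) = 3**(k + 1)*k*(-2*k**3 - 16*k**2 - 41*k - 36)/(k + 7)
s_(k+1) − s_k = 3**k*(-4*k**5 - 62*k**4 - 350*k**3 - 817*k**2 - 699*k - 63)/(k**2 + 13*k + 42)
(s_(k+1) − s_k) − t_k = 3**(k + 1)*(4*k**4 + 44*k**3 + 158*k**2 + 172*k + 21)/(k**2 + 13*k + 42)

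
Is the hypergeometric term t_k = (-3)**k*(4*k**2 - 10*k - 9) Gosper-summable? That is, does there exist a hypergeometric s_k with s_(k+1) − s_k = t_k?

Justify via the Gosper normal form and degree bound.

r(k) = 3*(-4*k**2 + 2*k + 15)/(4*k**2 - 10*k - 9) after simplifying.
Gosper form: A/B · C(k+1)/C(k) with A=-3, B=1, C=k**2 - 5*k/2 - 9/4.
Need (-3)·f(k+1) − (1)·f(k) = k**2 - 5*k/2 - 9/4.
From deg A=0, deg B=0, deg C=2: d=2.
A polynomial solution: f(k) = -k*(k - 4)/4.
So s_k = (B(k−1)f/C)·t_k = (-k*(k - 4)/(4*k**2 - 10*k - 9))·t_k = (-3)**k*k*(4 - k).
Check: Δs_k = (-3)**k*(4*k**2 - 10*k - 9). ✓

Yes. s_k = (-3)**k*k*(4 - k).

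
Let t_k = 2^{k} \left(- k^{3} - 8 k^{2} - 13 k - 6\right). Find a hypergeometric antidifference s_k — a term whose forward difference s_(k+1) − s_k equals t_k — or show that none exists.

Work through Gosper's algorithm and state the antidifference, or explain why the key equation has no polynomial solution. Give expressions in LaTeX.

s_k = 2^{k} \left(- k^{3} - 2 k^{2} + k - 2\right)

r(k) = 2*(k**3 + 11*k**2 + 32*k + 28)/(k**3 + 8*k**2 + 13*k + 6) after simplifying.
Factor: A=2; B=1; C=k**3 + 8*k**2 + 13*k + 6.
Key eq: (2)·f(k+1) = (1)·f(k) + (k**3 + 8*k**2 + 13*k + 6).
d = 3 from the (0,0,3) case.
Match coefficients ⇒ f(k) = k**3 + 2*k**2 - k + 2.
Then R = B(k−1)f/C = (k**3 + 2*k**2 - k + 2)/((k + 1)**2*(k + 6)), so s_k = R(k)·t_k = 2**k*(-k**3 - 2*k**2 + k - 2).
s_(k+1) − s_k = 2**k*(-k**3 - 8*k**2 - 13*k - 6) = t_k.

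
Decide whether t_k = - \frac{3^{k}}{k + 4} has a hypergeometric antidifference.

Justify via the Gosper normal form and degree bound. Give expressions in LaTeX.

No. Not Gosper-summable.

Compute t_(k+1)/t_k: get 3*(k + 4)/(k + 5).
Take A(k)=3*k + 12, B(k)=k + 5, C(k)=1.
Key eq: (3*k + 12)·f(k+1) = (k + 4)·f(k) + (1).
From deg A=1, deg B=1, deg C=0: d=-1.
d = -1 < 0 ⇒ no nonzero polynomial f; not summable.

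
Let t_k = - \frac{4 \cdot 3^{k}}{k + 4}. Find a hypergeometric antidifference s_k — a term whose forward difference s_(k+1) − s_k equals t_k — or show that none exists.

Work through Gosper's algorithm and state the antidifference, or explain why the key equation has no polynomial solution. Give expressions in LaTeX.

Step 1: r(k) = 3*(k + 4)/(k + 5).
Take A(k)=3*k + 12, B(k)=k + 5, C(k)=1.
Set up (3*k + 12)·f(k+1) − (k + 4)·f(k) − (1) = 0.
Degrees (1,1,0) ⇒ d ≤ -1.
d = -1 < 0 ⇒ no nonzero polynomial f; not summable.

not Gosper-summable; s_k does not exist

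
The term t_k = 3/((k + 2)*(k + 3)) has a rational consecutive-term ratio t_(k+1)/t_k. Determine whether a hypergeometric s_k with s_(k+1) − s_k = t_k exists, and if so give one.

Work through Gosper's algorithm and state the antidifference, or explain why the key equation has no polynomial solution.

Ratio r(k) = (k + 2)/(k + 4).
So A=k + 2 and B=k + 4, with C=1.
Key eq: (k + 2)·f(k+1) = (k + 3)·f(k) + (1).
deg f ≤ 1 (via 1,1,0).
Solving with deg f ≤ 1: f(k) = k/2.
Get s_k = R·t_k = 3*k/(2*(k + 2)) with R(k) = B(k−1)f(k)/C(k) = k*(k + 3)/2.
s_(k+1) − s_k = 3/(k**2 + 5*k + 6) = t_k.

s_k = 3*k/(2*(k + 2))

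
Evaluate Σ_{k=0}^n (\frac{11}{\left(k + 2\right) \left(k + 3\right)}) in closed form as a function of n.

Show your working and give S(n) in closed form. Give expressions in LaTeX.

The ratio is (k + 2)/(k + 4).
A = k + 2, B = k + 4, C = 1.
Solve (k + 2)·f(k+1) − (k + 3)·f(k) = 1.
Degrees (1,1,0) ⇒ d ≤ 1.
Match coefficients ⇒ f(k) = k/2.
Certificate R = B(k−1)f/C = k*(k + 3)/2 gives s_k = 11*k/(2*(k + 2)).
Check: Δs_k = 11/(k**2 + 5*k + 6). ✓
s_(n+1) = 11*(n + 1)/(2*(n + 3)) and s_(0) = 0, so S(n) = 11*(n + 1)/(2*(n + 3)).

S(n) = \frac{11 \left(n + 1\right)}{2 \left(n + 3\right)}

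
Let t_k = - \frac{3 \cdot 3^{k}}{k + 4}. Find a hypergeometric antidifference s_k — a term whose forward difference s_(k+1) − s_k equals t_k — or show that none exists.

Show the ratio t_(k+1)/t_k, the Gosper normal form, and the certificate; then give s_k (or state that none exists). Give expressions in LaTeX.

none (Gosper's algorithm certifies no s_k)

r(k) = 3*(k + 4)/(k + 5) after simplifying.
So A=3*k + 12 and B=k + 5, with C=1.
Need (3*k + 12)·f(k+1) − (k + 4)·f(k) = 1.
From deg A=1, deg B=1, deg C=0: d=-1.
Bound -1 < 0, so the key equation has no polynomial solution.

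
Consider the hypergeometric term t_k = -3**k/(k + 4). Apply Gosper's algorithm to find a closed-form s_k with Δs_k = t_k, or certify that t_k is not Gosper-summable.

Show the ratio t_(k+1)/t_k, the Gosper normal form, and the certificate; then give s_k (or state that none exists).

none (Gosper's algorithm certifies no s_k)

t_(k+1)/t_k = 3*(k + 4)/(k + 5).
Factor: A=3*k + 12; B=k + 5; C=1.
Need (3*k + 12)·f(k+1) − (k + 4)·f(k) = 1.
Bound: deg f ≤ -1.
d = -1 < 0 ⇒ no nonzero polynomial f; not summable.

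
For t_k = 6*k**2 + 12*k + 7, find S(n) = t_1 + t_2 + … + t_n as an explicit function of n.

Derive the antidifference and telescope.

Ratio r(k) = (6*k**2 + 24*k + 25)/(6*k**2 + 12*k + 7).
A = 1, B = 1, C = k**2 + 2*k + 7/6.
Key eq: (1)·f(k+1) = (1)·f(k) + (k**2 + 2*k + 7/6).
d = 3 from the (0,0,2) case.
Coefficient equations give f(k) = k*(2*k**2 + 3*k + 2)/6.
Then R = B(k−1)f/C = k*(2*k**2 + 3*k + 2)/(6*k**2 + 12*k + 7), so s_k = R(k)·t_k = k*(2*k**2 + 3*k + 2).
Check: Δs_k = 6*k**2 + 12*k + 7. ✓
Telescope: S(n) = s_(n+1) − s_(1) = 2*n**3 + 9*n**2 + 14*n + 7 − (7) = n*(2*n**2 + 9*n + 14).

S(n) = n*(2*n**2 + 9*n + 14)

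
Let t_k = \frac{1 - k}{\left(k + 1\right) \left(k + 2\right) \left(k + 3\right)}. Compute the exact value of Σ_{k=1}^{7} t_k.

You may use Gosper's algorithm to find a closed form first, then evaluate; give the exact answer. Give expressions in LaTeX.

Compute t_(k+1)/t_k: get k*(k + 1)/((k - 1)*(k + 4)).
Gosper form: A/B · C(k+1)/C(k) with A=k + 1, B=k + 4, C=k - 1.
Need (k + 1)·f(k+1) − (k + 3)·f(k) = k - 1.
Bound: deg f ≤ 2.
Match coefficients ⇒ f(k) = -k.
So s_k = (B(k−1)f/C)·t_k = (-k*(k + 3)/(k - 1))·t_k = k/((k + 1)*(k + 2)).
Verify: (1 - k)/(k**3 + 6*k**2 + 11*k + 6) matches t_k.
Sum = s_(8) − s_(1); s_(8) = 4/45, s_(1) = 1/6 ⇒ -7/90.

Σ = -7/90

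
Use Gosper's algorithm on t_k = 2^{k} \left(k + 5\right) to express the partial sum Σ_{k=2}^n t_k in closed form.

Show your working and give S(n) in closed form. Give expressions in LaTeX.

S(n) = 2 \cdot 2^{n} n + 8 \cdot 2^{n} - 20

Ratio r(k) = 2*(k + 6)/(k + 5).
Take A(k)=2, B(k)=1, C(k)=k + 5.
Need (2)·f(k+1) − (1)·f(k) = k + 5.
deg f ≤ 1 (via 0,0,1).
Match coefficients ⇒ f(k) = k + 3.
Then R = B(k−1)f/C = (k + 3)/(k + 5), so s_k = R(k)·t_k = 2**k*(k + 3).
Check: Δs_k = 2**k*(k + 5). ✓
s_(n+1) = 2**(n + 1)*(n + 4) and s_(2) = 20, so S(n) = 2*2**n*n + 8*2**n - 20.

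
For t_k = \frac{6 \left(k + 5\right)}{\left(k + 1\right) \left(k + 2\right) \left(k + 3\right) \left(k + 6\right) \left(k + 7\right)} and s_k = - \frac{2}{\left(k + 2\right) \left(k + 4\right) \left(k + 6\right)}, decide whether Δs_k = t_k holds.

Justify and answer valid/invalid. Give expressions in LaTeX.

s_(k+1) = -2/((k + 3)*(k + 5)*(k + 7))
s_(k+1) − s_k = 6*(k**2 + 9*k + 19)/(k**6 + 27*k**5 + 295*k**4 + 1665*k**3 + 5104*k**2 + 8028*k + 5040)
(s_(k+1) − s_k) − t_k = 6*(-4*k**2 - 37*k - 81)/(k**7 + 28*k**6 + 322*k**5 + 1960*k**4 + 6769*k**3 + 13132*k**2 + 13068*k + 5040)

Invalid: residual \frac{6 \left(- 4 k^{2} - 37 k - 81\right)}{k^{7} + 28 k^{6} + 322 k^{5} + 1960 k^{4} + 6769 k^{3} + 13132 k^{2} + 13068 k + 5040} ≠ 0.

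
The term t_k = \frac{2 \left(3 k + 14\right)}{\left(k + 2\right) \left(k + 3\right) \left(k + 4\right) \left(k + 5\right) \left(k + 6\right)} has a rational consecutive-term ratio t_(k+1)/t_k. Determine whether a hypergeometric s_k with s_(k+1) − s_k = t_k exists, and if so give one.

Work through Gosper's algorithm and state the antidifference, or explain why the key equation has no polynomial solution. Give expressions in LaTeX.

s_k = \frac{k \left(k^{2} + 10 k + 31\right)}{15 \left(k^{3} + 10 k^{2} + 31 k + 30\right)}

Compute t_(k+1)/t_k: get (k + 2)*(3*k + 17)/((k + 7)*(3*k + 14)).
Gosper form: A/B · C(k+1)/C(k) with A=k + 2, B=k + 7, C=k + 14/3.
f must satisfy (k + 2)·f(k+1) − (k + 6)·f(k) = k + 14/3.
d = 4 from the (1,1,1) case.
Match coefficients ⇒ f(k) = k*(k + 4)*(k**2 + 10*k + 31)/90.
Then R = B(k−1)f/C = k*(k + 4)*(k + 6)*(k**2 + 10*k + 31)/(30*(3*k + 14)), so s_k = R(k)·t_k = k*(k**2 + 10*k + 31)/(15*(k**3 + 10*k**2 + 31*k + 30)).
Δs = 2*(3*k + 14)/(k**5 + 20*k**4 + 155*k**3 + 580*k**2 + 1044*k + 720), as required.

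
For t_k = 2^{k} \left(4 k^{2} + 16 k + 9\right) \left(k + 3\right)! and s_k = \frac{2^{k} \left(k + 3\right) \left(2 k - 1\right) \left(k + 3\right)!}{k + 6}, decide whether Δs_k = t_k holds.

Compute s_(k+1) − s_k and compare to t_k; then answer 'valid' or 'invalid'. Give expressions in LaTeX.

Invalid: residual - \frac{3 \cdot 2^{k} \left(4 k^{3} + 40 k^{2} + 103 k + 55\right) \left(k + 3\right)!}{\left(k + 6\right) \left(k + 7\right)} ≠ 0.

s_(k+1) = 2**(k + 1)*(k + 4)*(2*k + 1)*factorial(k + 4)/(k + 7)
s_(k+1) − s_k = 2**k*(4*k**4 + 56*k**3 + 265*k**2 + 480*k + 213)*factorial(k + 3)/((k + 6)*(k + 7))
(s_(k+1) − s_k) − t_k = -3*2**k*(4*k**3 + 40*k**2 + 103*k + 55)*factorial(k + 3)/((k + 6)*(k + 7))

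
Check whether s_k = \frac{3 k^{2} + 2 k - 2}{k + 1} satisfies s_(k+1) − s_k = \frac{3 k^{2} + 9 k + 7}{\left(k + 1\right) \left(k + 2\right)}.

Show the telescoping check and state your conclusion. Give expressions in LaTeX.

s_(k+1) = (2*k + 3*(k + 1)**2)/(k + 2)
s_(k+1) − s_k = (3*k**2 + 9*k + 7)/(k**2 + 3*k + 2)
(s_(k+1) − s_k) − t_k = 0

valid; difference matches t_k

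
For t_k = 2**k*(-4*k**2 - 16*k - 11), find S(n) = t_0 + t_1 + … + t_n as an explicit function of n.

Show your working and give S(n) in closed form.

Step 1: r(k) = 2*(4*k**2 + 24*k + 31)/(4*k**2 + 16*k + 11).
Gosper form: A/B · C(k+1)/C(k) with A=2, B=1, C=k**2 + 4*k + 11/4.
f must satisfy (2)·f(k+1) − (1)·f(k) = k**2 + 4*k + 11/4.
deg f ≤ 2 (via 0,0,2).
Match coefficients ⇒ f(k) = (4*k**2 + 3)/4.
Get s_k = R·t_k = 2**k*(-4*k**2 - 3) with R(k) = B(k−1)f(k)/C(k) = (4*k**2 + 3)/(4*k**2 + 16*k + 11).
Verify: 2**k*(-4*k**2 - 16*k - 11) matches t_k.
Telescope: S(n) = s_(n+1) − s_(0) = 2**(n + 1)*(-4*n**2 - 8*n - 7) − (-3) = -8*2**n*n**2 - 16*2**n*n - 14*2**n + 3.

S(n) = -8*2**n*n**2 - 16*2**n*n - 14*2**n + 3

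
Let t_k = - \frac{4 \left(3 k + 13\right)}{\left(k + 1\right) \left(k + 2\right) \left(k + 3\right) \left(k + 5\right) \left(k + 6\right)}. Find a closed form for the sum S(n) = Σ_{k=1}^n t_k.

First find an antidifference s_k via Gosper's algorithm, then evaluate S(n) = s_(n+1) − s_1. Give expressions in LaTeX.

S(n) = \frac{n \left(- n^{2} - 11 n - 36\right)}{9 \left(n^{3} + 11 n^{2} + 36 n + 36\right)}

t_(k+1)/t_k = (k + 1)*(k + 5)*(3*k + 16)/((k + 4)*(k + 7)*(3*k + 13)).
So A=k + 1 and B=k + 7, with C=k**2 + 25*k/3 + 52/3.
Set up (k + 1)·f(k+1) − (k + 6)·f(k) − (k**2 + 25*k/3 + 52/3) = 0.
d = 5 from the (1,1,2) case.
Solve for f: f(k) = k*(k + 3)*(k + 4)*(k**2 + 8*k + 17)/30 (degree 5 ≤ 5).
R(k) = B(k−1)·f(k)/C(k) = k*(k + 3)*(k + 6)*(k**2 + 8*k + 17)/(10*(3*k + 13)); s_k = R·t_k = 2*k*(-k**2 - 8*k - 17)/(5*(k**3 + 8*k**2 + 17*k + 10)).
s_(k+1) − s_k = 4*(-3*k - 13)/(k**5 + 17*k**4 + 107*k**3 + 307*k**2 + 396*k + 180) = t_k.
Telescope: S(n) = s_(n+1) − s_(1) = 2*(-n**3 - 11*n**2 - 36*n - 26)/(5*(n**3 + 11*n**2 + 36*n + 36)) − (-13/45) = n*(-n**2 - 11*n - 36)/(9*(n**3 + 11*n**2 + 36*n + 36)).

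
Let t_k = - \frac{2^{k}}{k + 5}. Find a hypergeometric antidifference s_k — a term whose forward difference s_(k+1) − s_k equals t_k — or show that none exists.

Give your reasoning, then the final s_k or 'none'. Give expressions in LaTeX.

none — t_k is not Gosper-summable

Compute t_(k+1)/t_k: get 2*(k + 5)/(k + 6).
Normal form (A,B,C) = (2*k + 10, k + 6, 1).
Key eq: (2*k + 10)·f(k+1) = (k + 5)·f(k) + (1).
Bound: deg f ≤ -1.
Bound -1 < 0, so the key equation has no polynomial solution.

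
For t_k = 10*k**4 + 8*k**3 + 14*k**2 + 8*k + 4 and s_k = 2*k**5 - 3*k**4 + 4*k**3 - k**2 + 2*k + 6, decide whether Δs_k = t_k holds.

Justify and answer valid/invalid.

Valid: the claim telescopes to t_k.

s_(k+1) = 2*k**5 + 7*k**4 + 12*k**3 + 13*k**2 + 10*k + 10
s_(k+1) − s_k = 10*k**4 + 8*k**3 + 14*k**2 + 8*k + 4
(s_(k+1) − s_k) − t_k = 0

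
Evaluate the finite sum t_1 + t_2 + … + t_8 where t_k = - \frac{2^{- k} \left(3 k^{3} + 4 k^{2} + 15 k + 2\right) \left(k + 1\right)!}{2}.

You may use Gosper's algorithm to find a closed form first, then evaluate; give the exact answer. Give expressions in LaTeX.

Σ = -3217719/2

Step 1: r(k) = (3*k**4 + 19*k**3 + 58*k**2 + 88*k + 48)/(2*(3*k**3 + 4*k**2 + 15*k + 2)).
Normal form (A,B,C) = (k/2 + 1, 1, k**3 + 4*k**2/3 + 5*k + 2/3).
f must satisfy (k/2 + 1)·f(k+1) − (1)·f(k) = k**3 + 4*k**2/3 + 5*k + 2/3.
From deg A=1, deg B=0, deg C=3: d=2.
Coefficient equations give f(k) = 2*(3*k**2 - 2*k + 2)/3.
R(k) = B(k−1)·f(k)/C(k) = 2*(3*k**2 - 2*k + 2)/(3*k**3 + 4*k**2 + 15*k + 2); s_k = R·t_k = -(3*k**2 - 2*k + 2)*factorial(k + 1)/2**k.
Δs = -(3*k**3 + 4*k**2 + 15*k + 2)*factorial(k + 1)/(2*2**k), as required.
Evaluate s at k=9 and k=1: -3217725/2 and -3; difference -3217719/2.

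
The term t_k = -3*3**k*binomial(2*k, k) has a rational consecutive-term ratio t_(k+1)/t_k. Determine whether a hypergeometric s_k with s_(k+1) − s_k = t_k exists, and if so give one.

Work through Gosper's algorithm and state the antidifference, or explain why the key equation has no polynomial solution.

none (Gosper's algorithm certifies no s_k)

Compute t_(k+1)/t_k: get 6*(2*k + 1)/(k + 1).
Gosper form: A/B · C(k+1)/C(k) with A=12*k + 6, B=k + 1, C=1.
Need (12*k + 6)·f(k+1) − (k)·f(k) = 1.
Bound: deg f ≤ -1.
Negative degree bound (-1): no f exists, t_k not Gosper-summable.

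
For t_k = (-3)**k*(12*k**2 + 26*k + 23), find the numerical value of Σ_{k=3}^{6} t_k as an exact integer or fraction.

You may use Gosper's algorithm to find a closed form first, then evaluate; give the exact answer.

Σ = 355536

Step 1: r(k) = 3*(-12*k**2 - 50*k - 61)/(12*k**2 + 26*k + 23).
Gosper form: A/B · C(k+1)/C(k) with A=-3, B=1, C=k**2 + 13*k/6 + 23/12.
Need (-3)·f(k+1) − (1)·f(k) = k**2 + 13*k/6 + 23/12.
Bound: deg f ≤ 2.
Match coefficients ⇒ f(k) = -(3*k**2 + 2*k + 2)/12.
So s_k = (B(k−1)f/C)·t_k = (-(3*k**2 + 2*k + 2)/(12*k**2 + 26*k + 23))·t_k = (-3)**k*(-3*k**2 - 2*k - 2).
Verify: (-3)**k*(12*k**2 + 26*k + 23) matches t_k.
Σ_(k=3)^(6) t_k = s_(7) − s_(3) = 356481 − (945) = 355536.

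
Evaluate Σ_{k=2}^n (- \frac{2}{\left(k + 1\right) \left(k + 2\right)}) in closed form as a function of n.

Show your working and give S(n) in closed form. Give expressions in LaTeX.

S(n) = \frac{2 \left(1 - n\right)}{3 \left(n + 2\right)}

Compute t_(k+1)/t_k: get (k + 1)/(k + 3).
A = k + 1, B = k + 3, C = 1.
f must satisfy (k + 1)·f(k+1) − (k + 2)·f(k) = 1.
From deg A=1, deg B=1, deg C=0: d=1.
Coefficient equations give f(k) = k.
So s_k = (B(k−1)f/C)·t_k = (k*(k + 2))·t_k = -2*k/(k + 1).
Δs = -2/(k**2 + 3*k + 2), as required.
Evaluate: s_(n+1) = 2*(-n - 1)/(n + 2); subtract s_(2) = -4/3 ⇒ S(n) = 2*(1 - n)/(3*(n + 2)).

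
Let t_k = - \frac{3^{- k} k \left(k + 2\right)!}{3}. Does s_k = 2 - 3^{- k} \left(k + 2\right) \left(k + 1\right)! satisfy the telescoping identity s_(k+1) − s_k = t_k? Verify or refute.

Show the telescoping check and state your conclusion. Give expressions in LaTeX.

s_(k+1) = -3**(-k - 1)*(k + 3)*factorial(k + 2) + 2
s_(k+1) − s_k = -k*factorial(k + 2)/(3*3**k)
(s_(k+1) − s_k) − t_k = 0

Valid: the claim telescopes to t_k.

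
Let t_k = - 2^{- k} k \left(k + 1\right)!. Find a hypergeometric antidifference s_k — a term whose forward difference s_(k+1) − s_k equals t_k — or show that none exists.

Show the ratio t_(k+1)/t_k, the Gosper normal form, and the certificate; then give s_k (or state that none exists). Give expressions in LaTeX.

s_k = - 2^{1 - k} \left(k + 1\right)!

r(k) = (k + 1)*(k + 2)/(2*k) after simplifying.
Normal form (A,B,C) = (k/2 + 1, 1, k).
Set up (k/2 + 1)·f(k+1) − (1)·f(k) − (k) = 0.
deg f ≤ 0 (via 1,0,1).
Solve for f: f(k) = 2 (degree 0 ≤ 0).
Get s_k = R·t_k = -2**(1 - k)*factorial(k + 1) with R(k) = B(k−1)f(k)/C(k) = 2/k.
Check: Δs_k = -k*factorial(k + 1)/2**k. ✓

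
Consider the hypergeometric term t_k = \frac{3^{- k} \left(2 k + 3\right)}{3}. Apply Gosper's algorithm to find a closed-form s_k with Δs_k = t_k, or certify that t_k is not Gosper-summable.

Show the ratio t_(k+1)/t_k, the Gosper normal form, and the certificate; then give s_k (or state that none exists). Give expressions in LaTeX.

Step 1: r(k) = (2*k + 5)/(3*(2*k + 3)).
Gosper form: A/B · C(k+1)/C(k) with A=1/3, B=1, C=k + 3/2.
f must satisfy (1/3)·f(k+1) − (1)·f(k) = k + 3/2.
Degrees (0,0,1) ⇒ d ≤ 1.
A polynomial solution: f(k) = -3*(k + 2)/2.
Certificate R = B(k−1)f/C = -3*(k + 2)/(2*k + 3) gives s_k = (-k - 2)/3**k.
Verify: (2*k + 3)/(3*3**k) matches t_k.

s_k = 3^{- k} \left(- k - 2\right)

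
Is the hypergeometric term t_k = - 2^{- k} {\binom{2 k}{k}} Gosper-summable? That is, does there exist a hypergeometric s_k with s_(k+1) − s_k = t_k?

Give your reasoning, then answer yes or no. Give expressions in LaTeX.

No — key equation has no polynomial f.

Ratio r(k) = (2*k + 1)/(k + 1).
Normal form (A,B,C) = (2*k + 1, k + 1, 1).
Solve (2*k + 1)·f(k+1) − (k)·f(k) = 1.
Degrees (1,1,0) ⇒ d ≤ -1.
Negative degree bound (-1): no f exists, t_k not Gosper-summable.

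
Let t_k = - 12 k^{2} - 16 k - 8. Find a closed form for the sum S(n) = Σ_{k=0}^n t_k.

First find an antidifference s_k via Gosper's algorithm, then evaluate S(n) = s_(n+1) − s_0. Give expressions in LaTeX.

The ratio is (3*k**2 + 10*k + 9)/(3*k**2 + 4*k + 2).
So A=1 and B=1, with C=k**2 + 4*k/3 + 2/3.
Set up (1)·f(k+1) − (1)·f(k) − (k**2 + 4*k/3 + 2/3) = 0.
Bound: deg f ≤ 3.
Solving with deg f ≤ 3: f(k) = k*(2*k**2 + k + 1)/6.
R(k) = B(k−1)·f(k)/C(k) = k*(2*k**2 + k + 1)/(2*(3*k**2 + 4*k + 2)); s_k = R·t_k = 2*k*(-2*k**2 - k - 1).
Verify: -12*k**2 - 16*k - 8 matches t_k.
Evaluate: s_(n+1) = -4*n**3 - 14*n**2 - 18*n - 8; subtract s_(0) = 0 ⇒ S(n) = -4*n**3 - 14*n**2 - 18*n - 8.

S(n) = - 4 n^{3} - 14 n^{2} - 18 n - 8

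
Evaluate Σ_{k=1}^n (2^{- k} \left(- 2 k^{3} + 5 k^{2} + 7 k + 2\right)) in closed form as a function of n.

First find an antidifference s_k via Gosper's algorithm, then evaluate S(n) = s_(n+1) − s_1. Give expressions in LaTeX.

t_(k+1)/t_k = (2*k**3 + k**2 - 11*k - 12)/(2*(2*k**3 - 5*k**2 - 7*k - 2)).
Normal form (A,B,C) = (1/2, 1, k**3 - 5*k**2/2 - 7*k/2 - 1).
Set up (1/2)·f(k+1) − (1)·f(k) − (k**3 - 5*k**2/2 - 7*k/2 - 1) = 0.
deg f ≤ 3 (via 0,0,3).
Solve for f: f(k) = -(k + 1)*(2*k**2 - k + 2) (degree 3 ≤ 3).
So s_k = (B(k−1)f/C)·t_k = (-2*(k + 1)*(2*k**2 - k + 2)/((2*k + 1)*(k**2 - 3*k - 2)))·t_k = 2**(1 - k)*(2*k**3 + k**2 + k + 2).
Δs = (-2*k**3 + 5*k**2 + 7*k + 2)/2**k, as required.
s_(n+1) = (2*n**3 + 7*n**2 + 9*n + 6)/2**n and s_(1) = 6, so S(n) = (-6*2**n + 2*n**3 + 7*n**2 + 9*n + 6)/2**n.

S(n) = 2^{- n} \left(- 6 \cdot 2^{n} + 2 n^{3} + 7 n^{2} + 9 n + 6\right)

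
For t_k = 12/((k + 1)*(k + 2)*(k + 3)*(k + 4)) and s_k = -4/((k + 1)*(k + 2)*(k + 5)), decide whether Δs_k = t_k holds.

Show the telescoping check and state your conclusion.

s_(k+1) = -4/((k + 2)*(k + 3)*(k + 6))
s_(k+1) − s_k = 4*(3*k + 13)/(k**5 + 17*k**4 + 107*k**3 + 307*k**2 + 396*k + 180)
(s_(k+1) − s_k) − t_k = 8*(-4*k - 19)/(k**6 + 21*k**5 + 175*k**4 + 735*k**3 + 1624*k**2 + 1764*k + 720)

Invalid: residual 8*(-4*k - 19)/(k**6 + 21*k**5 + 175*k**4 + 735*k**3 + 1624*k**2 + 1764*k + 720) ≠ 0.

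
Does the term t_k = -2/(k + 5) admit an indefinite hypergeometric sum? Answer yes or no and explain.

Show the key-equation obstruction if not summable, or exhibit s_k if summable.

The ratio is (k + 5)/(k + 6).
Normal form (A,B,C) = (k + 5, k + 6, 1).
Need (k + 5)·f(k+1) − (k + 5)·f(k) = 1.
Bound: deg f ≤ 0.
Put f(k) = c0: A·f(k+1) − B(k−1)·f(k) − C = -1; need -1 = 0 — inconsistent ⇒ no f, not summable.

No — the linear system for f has no solution.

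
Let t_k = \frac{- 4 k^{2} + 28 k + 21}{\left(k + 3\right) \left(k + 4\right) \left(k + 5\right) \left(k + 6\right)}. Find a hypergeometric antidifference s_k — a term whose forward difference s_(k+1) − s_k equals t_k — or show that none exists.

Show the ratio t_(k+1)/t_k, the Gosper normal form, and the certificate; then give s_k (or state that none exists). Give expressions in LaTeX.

Step 1: r(k) = (4*k**3 - 8*k**2 - 105*k - 135)/(4*k**3 - 217*k - 147).
So A=k + 3 and B=k + 7, with C=k**2 - 7*k - 21/4.
f must satisfy (k + 3)·f(k+1) − (k + 6)·f(k) = k**2 - 7*k - 21/4.
Degrees (1,1,2) ⇒ d ≤ 3.
Coefficient equations give f(k) = -k*(k**2 + 92*k + 47)/80.
Then R = B(k−1)f/C = -k*(k + 6)*(k**2 + 92*k + 47)/(20*(4*k**2 - 28*k - 21)), so s_k = R(k)·t_k = k*(k**2 + 92*k + 47)/(20*(k + 3)*(k + 4)*(k + 5)).
s_(k+1) − s_k = (-4*k**2 + 28*k + 21)/(k**4 + 18*k**3 + 119*k**2 + 342*k + 360) = t_k.

s_k = \frac{k \left(k^{2} + 92 k + 47\right)}{20 \left(k + 3\right) \left(k + 4\right) \left(k + 5\right)}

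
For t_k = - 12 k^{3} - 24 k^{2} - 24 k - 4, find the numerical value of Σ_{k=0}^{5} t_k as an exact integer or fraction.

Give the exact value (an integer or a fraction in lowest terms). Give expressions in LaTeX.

Compute t_(k+1)/t_k: get (3*k**3 + 15*k**2 + 27*k + 16)/(3*k**3 + 6*k**2 + 6*k + 1).
Gosper form: A/B · C(k+1)/C(k) with A=1, B=1, C=k**3 + 2*k**2 + 2*k + 1/3.
Need (1)·f(k+1) − (1)·f(k) = k**3 + 2*k**2 + 2*k + 1/3.
deg f ≤ 4 (via 0,0,3).
A polynomial solution: f(k) = k*(3*k**3 + 2*k**2 + 3*k - 4)/12.
R(k) = B(k−1)·f(k)/C(k) = k*(3*k**3 + 2*k**2 + 3*k - 4)/(4*(3*k**3 + 6*k**2 + 6*k + 1)); s_k = R·t_k = k*(-3*k**3 - 2*k**2 - 3*k + 4).
s_(k+1) − s_k = -12*k**3 - 24*k**2 - 24*k - 4 = t_k.
Σ_(k=0)^(5) t_k = s_(6) − s_(0) = -4404 − (0) = -4404.

Σ = -4404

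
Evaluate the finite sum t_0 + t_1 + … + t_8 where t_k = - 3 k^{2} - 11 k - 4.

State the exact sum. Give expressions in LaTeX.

t_(k+1)/t_k = (3*k**2 + 17*k + 18)/(3*k**2 + 11*k + 4).
A = 1, B = 1, C = k**2 + 11*k/3 + 4/3.
f must satisfy (1)·f(k+1) − (1)·f(k) = k**2 + 11*k/3 + 4/3.
deg f ≤ 3 (via 0,0,2).
A polynomial solution: f(k) = k*(k**2 + 4*k - 1)/3.
Then R = B(k−1)f/C = k*(k**2 + 4*k - 1)/(3*k**2 + 11*k + 4), so s_k = R(k)·t_k = k*(-k**2 - 4*k + 1).
Δs = -3*k**2 - 11*k - 4, as required.
Evaluate s at k=9 and k=0: -1044 and 0; difference -1044.

Σ = -1044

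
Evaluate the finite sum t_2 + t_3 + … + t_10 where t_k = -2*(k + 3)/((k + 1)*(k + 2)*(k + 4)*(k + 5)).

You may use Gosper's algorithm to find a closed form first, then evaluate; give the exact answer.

r(k) = (k + 1)*(k + 4)**2/((k + 3)**2*(k + 6)) after simplifying.
Take A(k)=k + 1, B(k)=k + 6, C(k)=k**2 + 6*k + 9.
f must satisfy (k + 1)·f(k+1) − (k + 5)·f(k) = k**2 + 6*k + 9.
Degrees (1,1,2) ⇒ d ≤ 4.
Solving with deg f ≤ 4: f(k) = k*(k + 2)*(k + 3)*(k + 5)/8.
Get s_k = R·t_k = k*(-k - 5)/(4*(k**2 + 5*k + 4)) with R(k) = B(k−1)f(k)/C(k) = k*(k + 2)*(k + 5)**2/(8*(k + 3)).
s_(k+1) − s_k = 2*(-k - 3)/(k**4 + 12*k**3 + 49*k**2 + 78*k + 40) = t_k.
Telescoping: Σ = s_(11) − s_(2) = -11/45 − (-7/36) = -1/20.

Σ = -1/20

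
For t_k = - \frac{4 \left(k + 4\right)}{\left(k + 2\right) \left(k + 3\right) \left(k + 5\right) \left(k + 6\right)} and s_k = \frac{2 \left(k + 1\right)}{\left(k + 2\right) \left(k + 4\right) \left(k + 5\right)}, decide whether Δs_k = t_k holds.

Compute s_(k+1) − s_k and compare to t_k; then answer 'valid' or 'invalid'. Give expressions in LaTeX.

Invalid: residual \frac{6 \left(3 k + 10\right)}{k^{5} + 20 k^{4} + 155 k^{3} + 580 k^{2} + 1044 k + 720} ≠ 0.

s_(k+1) = 2*(k + 2)/((k + 3)*(k + 5)*(k + 6))
s_(k+1) − s_k = 2*(-2*k**2 - 7*k - 2)/(k**5 + 20*k**4 + 155*k**3 + 580*k**2 + 1044*k + 720)
(s_(k+1) − s_k) − t_k = 6*(3*k + 10)/(k**5 + 20*k**4 + 155*k**3 + 580*k**2 + 1044*k + 720)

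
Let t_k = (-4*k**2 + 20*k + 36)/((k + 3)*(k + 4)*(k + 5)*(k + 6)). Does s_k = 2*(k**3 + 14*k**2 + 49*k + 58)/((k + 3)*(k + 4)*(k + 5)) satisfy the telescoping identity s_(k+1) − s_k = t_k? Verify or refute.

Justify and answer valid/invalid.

s_(k+1) = 2*(49*k + (k + 1)**3 + 14*(k + 1)**2 + 107)/((k + 4)*(k + 5)*(k + 6))
s_(k+1) − s_k = 4*(-k**2 + 5*k + 9)/(k**4 + 18*k**3 + 119*k**2 + 342*k + 360)
(s_(k+1) − s_k) − t_k = 0

Valid: the claim telescopes to t_k.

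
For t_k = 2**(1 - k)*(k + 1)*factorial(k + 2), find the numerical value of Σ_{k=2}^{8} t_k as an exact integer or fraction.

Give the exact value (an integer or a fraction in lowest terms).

Compute t_(k+1)/t_k: get (k + 2)*(k + 3)/(2*(k + 1)).
So A=k/2 + 3/2 and B=1, with C=k + 1.
Key eq: (k/2 + 3/2)·f(k+1) = (1)·f(k) + (k + 1).
deg f ≤ 0 (via 1,0,1).
Match coefficients ⇒ f(k) = 2.
Certificate R = B(k−1)f/C = 2/(k + 1) gives s_k = 2**(2 - k)*factorial(k + 2).
Verify: 2**(1 - k)*(k + 1)*factorial(k + 2) matches t_k.
Σ_(k=2)^(8) t_k = s_(9) − s_(2) = 311850 − (24) = 311826.

Σ = 311826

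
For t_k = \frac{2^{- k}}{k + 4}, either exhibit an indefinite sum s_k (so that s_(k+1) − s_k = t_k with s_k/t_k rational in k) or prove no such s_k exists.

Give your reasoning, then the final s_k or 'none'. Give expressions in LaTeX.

none — t_k is not Gosper-summable

Ratio r(k) = (k + 4)/(2*(k + 5)).
So A=k/2 + 2 and B=k + 5, with C=1.
Key eq: (k/2 + 2)·f(k+1) = (k + 4)·f(k) + (1).
deg f ≤ -1 (via 1,1,0).
deg f ≤ -1 is impossible — no certificate.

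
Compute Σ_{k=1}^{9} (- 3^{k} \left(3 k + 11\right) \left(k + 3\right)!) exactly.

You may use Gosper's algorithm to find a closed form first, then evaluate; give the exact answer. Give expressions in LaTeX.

t_(k+1)/t_k = 3*(k + 4)*(3*k + 14)/(3*k + 11).
So A=3*k + 12 and B=1, with C=k + 11/3.
f must satisfy (3*k + 12)·f(k+1) − (1)·f(k) = k + 11/3.
Bound: deg f ≤ 0.
Solve for f: f(k) = 1/3 (degree 0 ≤ 0).
So s_k = (B(k−1)f/C)·t_k = (1/(3*k + 11))·t_k = -3**k*factorial(k + 3).
s_(k+1) − s_k = -3**k*(3*k + 11)*factorial(k + 3) = t_k.
Σ_(k=1)^(9) t_k = s_(10) − s_(1) = -367699351219200 − (-72) = -367699351219128.

Σ = -367699351219128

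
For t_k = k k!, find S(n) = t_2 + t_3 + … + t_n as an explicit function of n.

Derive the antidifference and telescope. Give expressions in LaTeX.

The ratio is (k + 1)**2/k.
Normal form (A,B,C) = (k + 1, 1, k).
Key eq: (k + 1)·f(k+1) = (1)·f(k) + (k).
deg f ≤ 0 (via 1,0,1).
Solving with deg f ≤ 0: f(k) = 1.
R(k) = B(k−1)·f(k)/C(k) = 1/k; s_k = R·t_k = factorial(k).
Check: Δs_k = k*factorial(k). ✓
Σ_(k=2)^n t_k = s_(n+1) − s_(2) = (factorial(n + 1)) − (2), i.e. n*factorial(n) + factorial(n) - 2.

S(n) = n n! + n! - 2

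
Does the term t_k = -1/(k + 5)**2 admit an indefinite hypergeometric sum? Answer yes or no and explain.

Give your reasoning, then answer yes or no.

The ratio is (k + 5)**2/(k + 6)**2.
So A=k**2 + 10*k + 25 and B=k**2 + 12*k + 36, with C=1.
Key eq: (k**2 + 10*k + 25)·f(k+1) = (k**2 + 10*k + 25)·f(k) + (1).
deg f ≤ 0 (via 2,2,0).
f = c0 ⇒ A·f(k+1) − B(k−1)·f(k) − C = -1. The system {-1 = 0} is inconsistent; no antidifference.

No — t_k has no hypergeometric antidifference.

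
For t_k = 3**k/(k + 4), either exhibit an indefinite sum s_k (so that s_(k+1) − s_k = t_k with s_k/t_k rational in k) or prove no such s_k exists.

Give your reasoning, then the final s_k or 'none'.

none — t_k is not Gosper-summable

Compute t_(k+1)/t_k: get 3*(k + 4)/(k + 5).
So A=3*k + 12 and B=k + 5, with C=1.
Set up (3*k + 12)·f(k+1) − (k + 4)·f(k) − (1) = 0.
Degrees (1,1,0) ⇒ d ≤ -1.
d = -1 < 0 ⇒ no nonzero polynomial f; not summable.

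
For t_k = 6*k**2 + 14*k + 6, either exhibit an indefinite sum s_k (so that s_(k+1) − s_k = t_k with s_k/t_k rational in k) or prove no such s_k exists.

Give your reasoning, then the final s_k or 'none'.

r(k) = (3*k**2 + 13*k + 13)/(3*k**2 + 7*k + 3) after simplifying.
So A=1 and B=1, with C=k**2 + 7*k/3 + 1.
Key eq: (1)·f(k+1) = (1)·f(k) + (k**2 + 7*k/3 + 1).
Degrees (0,0,2) ⇒ d ≤ 3.
Solving with deg f ≤ 3: f(k) = k**2*(k + 2)/3.
Get s_k = R·t_k = 2*k**2*(k + 2) with R(k) = B(k−1)f(k)/C(k) = k**2*(k + 2)/(3*k**2 + 7*k + 3).
Check: Δs_k = 6*k**2 + 14*k + 6. ✓

s_k = 2*k**2*(k + 2)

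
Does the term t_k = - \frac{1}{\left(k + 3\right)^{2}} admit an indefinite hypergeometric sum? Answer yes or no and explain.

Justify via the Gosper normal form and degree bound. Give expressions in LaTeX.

No — t_k has no hypergeometric antidifference.

r(k) = (k + 3)**2/(k + 4)**2 after simplifying.
Factor: A=k**2 + 6*k + 9; B=k**2 + 8*k + 16; C=1.
Solve (k**2 + 6*k + 9)·f(k+1) − (k**2 + 6*k + 9)·f(k) = 1.
Degrees (2,2,0) ⇒ d ≤ 0.
Generic f = c0 gives residual -1; -1 = 0 cannot hold, so t_k is not Gosper-summable.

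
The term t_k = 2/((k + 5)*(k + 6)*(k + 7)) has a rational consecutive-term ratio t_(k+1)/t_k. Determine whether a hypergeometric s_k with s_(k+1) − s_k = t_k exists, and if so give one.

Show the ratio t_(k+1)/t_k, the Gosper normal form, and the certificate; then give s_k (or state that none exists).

t_(k+1)/t_k = (k + 5)/(k + 8).
Factor: A=k + 5; B=k + 8; C=1.
Solve (k + 5)·f(k+1) − (k + 7)·f(k) = 1.
Degrees (1,1,0) ⇒ d ≤ 2.
Match coefficients ⇒ f(k) = k*(k + 11)/60.
Get s_k = R·t_k = k*(k + 11)/(30*(k + 5)*(k + 6)) with R(k) = B(k−1)f(k)/C(k) = k*(k + 7)*(k + 11)/60.
s_(k+1) − s_k = 2/(k**3 + 18*k**2 + 107*k + 210) = t_k.

s_k = k*(k + 11)/(30*(k + 5)*(k + 6))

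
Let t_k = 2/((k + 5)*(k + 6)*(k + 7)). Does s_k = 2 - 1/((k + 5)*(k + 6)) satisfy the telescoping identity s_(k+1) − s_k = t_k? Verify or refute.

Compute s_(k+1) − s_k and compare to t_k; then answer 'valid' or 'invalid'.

valid; difference matches t_k

s_(k+1) = 2 - 1/((k + 6)*(k + 7))
s_(k+1) − s_k = 2/(k**3 + 18*k**2 + 107*k + 210)
(s_(k+1) − s_k) − t_k = 0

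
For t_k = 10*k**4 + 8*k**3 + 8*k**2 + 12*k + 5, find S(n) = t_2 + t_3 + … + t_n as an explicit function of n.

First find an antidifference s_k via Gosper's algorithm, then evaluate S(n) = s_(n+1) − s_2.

S(n) = 2*n**5 + 7*n**4 + 10*n**3 + 12*n**2 + 12*n - 43

r(k) = (10*k**4 + 48*k**3 + 92*k**2 + 92*k + 43)/(10*k**4 + 8*k**3 + 8*k**2 + 12*k + 5) after simplifying.
Gosper form: A/B · C(k+1)/C(k) with A=1, B=1, C=k**4 + 4*k**3/5 + 4*k**2/5 + 6*k/5 + 1/2.
f must satisfy (1)·f(k+1) − (1)·f(k) = k**4 + 4*k**3/5 + 4*k**2/5 + 6*k/5 + 1/2.
Degrees (0,0,4) ⇒ d ≤ 5.
Match coefficients ⇒ f(k) = k**2*(2*k**3 - 3*k**2 + 2*k + 4)/10.
Certificate R = B(k−1)f/C = k**2*(2*k**3 - 3*k**2 + 2*k + 4)/(10*k**4 + 8*k**3 + 8*k**2 + 12*k + 5) gives s_k = k**2*(2*k**3 - 3*k**2 + 2*k + 4).
Check: Δs_k = 10*k**4 + 8*k**3 + 8*k**2 + 12*k + 5. ✓
s_(n+1) = 2*n**5 + 7*n**4 + 10*n**3 + 12*n**2 + 12*n + 5 and s_(2) = 48, so S(n) = 2*n**5 + 7*n**4 + 10*n**3 + 12*n**2 + 12*n - 43.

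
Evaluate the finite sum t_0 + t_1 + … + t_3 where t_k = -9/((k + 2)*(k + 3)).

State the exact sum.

The ratio is (k + 2)/(k + 4).
A = k + 2, B = k + 4, C = 1.
Solve (k + 2)·f(k+1) − (k + 3)·f(k) = 1.
d = 1 from the (1,1,0) case.
Solving with deg f ≤ 1: f(k) = k/2.
Certificate R = B(k−1)f/C = k*(k + 3)/2 gives s_k = -9*k/(2*k + 4).
s_(k+1) − s_k = -9/(k**2 + 5*k + 6) = t_k.
Σ_(k=0)^(3) t_k = s_(4) − s_(0) = -3 − (0) = -3.

Σ = -3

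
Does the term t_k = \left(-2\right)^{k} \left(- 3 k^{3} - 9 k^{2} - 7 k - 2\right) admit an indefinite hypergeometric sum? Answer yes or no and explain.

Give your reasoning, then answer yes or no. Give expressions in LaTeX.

Yes. s_k = \left(-2\right)^{k} k \left(k^{2} + k - 1\right).

Ratio r(k) = 2*(-3*k**3 - 18*k**2 - 34*k - 21)/(3*k**3 + 9*k**2 + 7*k + 2).
Gosper form: A/B · C(k+1)/C(k) with A=-2, B=1, C=k**3 + 3*k**2 + 7*k/3 + 2/3.
Set up (-2)·f(k+1) − (1)·f(k) − (k**3 + 3*k**2 + 7*k/3 + 2/3) = 0.
deg f ≤ 3 (via 0,0,3).
A polynomial solution: f(k) = -k*(k**2 + k - 1)/3.
So s_k = (B(k−1)f/C)·t_k = (-k*(k**2 + k - 1)/((k + 2)*(3*k**2 + 3*k + 1)))·t_k = (-2)**k*k*(k**2 + k - 1).
s_(k+1) − s_k = (-2)**k*(-3*k**3 - 9*k**2 - 7*k - 2) = t_k.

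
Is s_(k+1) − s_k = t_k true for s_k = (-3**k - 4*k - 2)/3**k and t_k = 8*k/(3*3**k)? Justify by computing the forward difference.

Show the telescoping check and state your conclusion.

s_(k+1) = (-3*3**k - 4*k - 6)/(3*3**k)
s_(k+1) − s_k = 8*k/(3*3**k)
(s_(k+1) − s_k) − t_k = 0

valid; difference matches t_k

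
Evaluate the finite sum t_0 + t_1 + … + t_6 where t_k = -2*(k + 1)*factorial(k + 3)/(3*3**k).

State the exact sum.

Ratio r(k) = (k + 2)*(k + 4)/(3*(k + 1)).
Gosper form: A/B · C(k+1)/C(k) with A=k/3 + 4/3, B=1, C=k + 1.
Need (k/3 + 4/3)·f(k+1) − (1)·f(k) = k + 1.
deg f ≤ 0 (via 1,0,1).
Match coefficients ⇒ f(k) = 3.
Get s_k = R·t_k = -2*factorial(k + 3)/3**k with R(k) = B(k−1)f(k)/C(k) = 3/(k + 1).
s_(k+1) − s_k = -2*(k + 1)*factorial(k + 3)/(3*3**k) = t_k.
Σ_(k=0)^(6) t_k = s_(7) − s_(0) = -89600/27 − (-12) = -89276/27.

Σ = -89276/27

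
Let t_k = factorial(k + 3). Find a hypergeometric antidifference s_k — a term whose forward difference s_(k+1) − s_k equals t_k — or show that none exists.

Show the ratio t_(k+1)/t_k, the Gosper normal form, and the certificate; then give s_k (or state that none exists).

no hypergeometric antidifference exists

Ratio r(k) = k + 4.
So A=k + 4 and B=1, with C=1.
Need (k + 4)·f(k+1) − (1)·f(k) = 1.
From deg A=1, deg B=0, deg C=0: d=-1.
Bound -1 < 0, so the key equation has no polynomial solution.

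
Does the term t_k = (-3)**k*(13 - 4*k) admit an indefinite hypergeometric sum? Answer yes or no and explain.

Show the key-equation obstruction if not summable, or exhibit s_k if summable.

Yes. s_k = (-3)**k*(k - 4).

r(k) = 3*(9 - 4*k)/(4*k - 13) after simplifying.
A = -3, B = 1, C = k - 13/4.
Solve (-3)·f(k+1) − (1)·f(k) = k - 13/4.
Degrees (0,0,1) ⇒ d ≤ 1.
Solving with deg f ≤ 1: f(k) = -(k - 4)/4.
So s_k = (B(k−1)f/C)·t_k = (-(k - 4)/(4*k - 13))·t_k = (-3)**k*(k - 4).
Check: Δs_k = (-3)**k*(13 - 4*k). ✓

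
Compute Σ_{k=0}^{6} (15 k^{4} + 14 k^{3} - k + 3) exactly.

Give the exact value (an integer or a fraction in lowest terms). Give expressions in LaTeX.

t_(k+1)/t_k = (-k + 15*(k + 1)**4 + 14*(k + 1)**3 + 2)/(15*k**4 + 14*k**3 - k + 3).
So A=1 and B=1, with C=k**4 + 14*k**3/15 - k/15 + 1/5.
Need (1)·f(k+1) − (1)·f(k) = k**4 + 14*k**3/15 - k/15 + 1/5.
From deg A=0, deg B=0, deg C=4: d=5.
Coefficient equations give f(k) = k*(3*k**4 - 4*k**3 - 2*k**2 + 3*k + 3)/15.
R(k) = B(k−1)·f(k)/C(k) = k*(3*k**4 - 4*k**3 - 2*k**2 + 3*k + 3)/(15*k**4 + 14*k**3 - k + 3); s_k = R·t_k = k*(3*k**4 - 4*k**3 - 2*k**2 + 3*k + 3).
Δs = 15*k**4 + 14*k**3 - k + 3, as required.
Telescoping: Σ = s_(7) − s_(0) = 40299 − (0) = 40299.

Σ = 40299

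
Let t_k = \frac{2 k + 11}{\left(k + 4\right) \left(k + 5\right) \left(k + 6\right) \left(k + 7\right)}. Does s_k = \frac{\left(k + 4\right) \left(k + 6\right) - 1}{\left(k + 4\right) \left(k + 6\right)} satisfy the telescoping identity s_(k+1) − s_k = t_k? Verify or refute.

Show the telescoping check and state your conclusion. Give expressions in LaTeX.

Valid: the claim telescopes to t_k.

s_(k+1) = ((k + 5)*(k + 7) - 1)/((k + 5)*(k + 7))
s_(k+1) − s_k = (2*k + 11)/(k**4 + 22*k**3 + 179*k**2 + 638*k + 840)
(s_(k+1) − s_k) − t_k = 0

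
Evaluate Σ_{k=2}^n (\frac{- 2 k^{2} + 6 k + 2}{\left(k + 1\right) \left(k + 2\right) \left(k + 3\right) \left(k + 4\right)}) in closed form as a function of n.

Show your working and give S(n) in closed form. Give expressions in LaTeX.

S(n) = \frac{2 \left(- n^{3} + 6 n^{2} + 4 n - 9\right)}{15 \left(n^{3} + 9 n^{2} + 26 n + 24\right)}

Step 1: r(k) = (k**3 - 4*k - 3)/(k**3 + 2*k**2 - 16*k - 5).
Gosper form: A/B · C(k+1)/C(k) with A=k + 1, B=k + 5, C=k**2 - 3*k - 1.
Need (k + 1)·f(k+1) − (k + 4)·f(k) = k**2 - 3*k - 1.
d = 3 from the (1,1,2) case.
Match coefficients ⇒ f(k) = -k**2.
Certificate R = B(k−1)f/C = -k**2*(k + 4)/(k**2 - 3*k - 1) gives s_k = 2*k**2/((k + 1)*(k + 2)*(k + 3)).
Check: Δs_k = 2*(-k**2*(k + 4) + (k + 1)**3)/((k + 1)*(k + 2)*(k + 3)*(k + 4)). ✓
Σ_(k=2)^n t_k = s_(n+1) − s_(2) = (2*(n**2 + 2*n + 1)/(n**3 + 9*n**2 + 26*n + 24)) − (2/15), i.e. 2*(-n**3 + 6*n**2 + 4*n - 9)/(15*(n**3 + 9*n**2 + 26*n + 24)).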